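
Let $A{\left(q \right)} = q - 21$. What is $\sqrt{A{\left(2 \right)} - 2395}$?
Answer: $i \sqrt{2414} \approx 49.132 i$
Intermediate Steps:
$A{\left(q \right)} = -21 + q$
$\sqrt{A{\left(2 \right)} - 2395} = \sqrt{\left(-21 + 2\right) - 2395} = \sqrt{-19 - 2395} = \sqrt{-2414} = i \sqrt{2414}$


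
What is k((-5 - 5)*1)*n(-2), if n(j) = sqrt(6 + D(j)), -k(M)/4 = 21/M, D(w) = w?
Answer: 84/5 ≈ 16.800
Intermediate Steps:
k(M) = -84/M
n(j) = sqrt(6 + j)
k((-5 - 5)*1)*n(-2) = (-84/(-5 - 5))*sqrt(6 - 2) = (-84/((-10*1)))*sqrt(4) = -84/(-10)*2 = -84*(-1/10)*2 = (42/5)*2 = 84/5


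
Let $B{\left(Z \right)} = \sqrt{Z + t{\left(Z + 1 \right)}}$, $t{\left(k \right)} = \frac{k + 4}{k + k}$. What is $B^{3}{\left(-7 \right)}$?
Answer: $- \frac{41 i \sqrt{246}}{36} \approx - 17.863 i$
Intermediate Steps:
$t{\left(k \right)} = \frac{4 + k}{2 k}$
$B{\left(Z \right)} = \sqrt{Z + \frac{5 + Z}{2 \left(1 + Z\right)}}$ ($B{\left(Z \right)} = \sqrt{Z + \frac{4 + \left(Z + 1\right)}{2 \left(Z + 1\right)}} = \sqrt{Z + \frac{4 + \left(1 + Z\right)}{2 \left(1 + Z\right)}} = \sqrt{Z + \frac{5 + Z}{2 \left(1 + Z\right)}}$)
$B^{3}{\left(-7 \right)} = \left(\frac{\sqrt{2} \sqrt{\frac{5 - 7 + 2 \left(-7\right) \left(1 - 7\right)}{1 - 7}}}{2}\right)^{3} = \left(\frac{\sqrt{2} \sqrt{\frac{5 - 7 + 2 \left(-7\right) \left(-6\right)}{-6}}}{2}\right)^{3} = \left(\frac{\sqrt{2} \sqrt{- \frac{5 - 7 + 84}{6}}}{2}\right)^{3} = \left(\frac{\sqrt{2} \sqrt{\left(- \frac{1}{6}\right) 82}}{2}\right)^{3} = \left(\frac{\sqrt{2} \sqrt{- \frac{41}{3}}}{2}\right)^{3} = \left(\frac{\sqrt{2} \frac{i \sqrt{123}}{3}}{2}\right)^{3} = \left(\frac{i \sqrt{246}}{6}\right)^{3} = - \frac{41 i \sqrt{246}}{36}$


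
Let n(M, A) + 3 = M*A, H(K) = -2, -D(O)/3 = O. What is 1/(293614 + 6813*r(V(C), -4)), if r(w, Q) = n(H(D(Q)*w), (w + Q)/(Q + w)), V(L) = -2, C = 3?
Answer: 1/259549 ≈ 3.8528e-6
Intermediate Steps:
D(O) = -3*O
n(M, A) = -3 + A*M (n(M, A) = -3 + M*A = -3 + A*M)
r(w, Q) = -5 (r(w, Q) = -3 + ((w + Q)/(Q + w))*(-2) = -3 + ((Q + w)/(Q + w))*(-2) = -3 + 1*(-2) = -3 - 2 = -5)
1/(293614 + 6813*r(V(C), -4)) = 1/(293614 + 6813*(-5)) = 1/(293614 - 34065) = 1/259549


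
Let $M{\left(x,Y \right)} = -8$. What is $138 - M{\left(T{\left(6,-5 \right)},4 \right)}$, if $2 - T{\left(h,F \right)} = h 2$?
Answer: $146$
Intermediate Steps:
$T{\left(h,F \right)} = 2 - 2 h$ ($T{\left(h,F \right)} = 2 - h 2 = 2 - 2 h$)
$138 - M{\left(T{\left(6,-5 \right)},4 \right)} = 138 - -8 = 138 + 8 = 146$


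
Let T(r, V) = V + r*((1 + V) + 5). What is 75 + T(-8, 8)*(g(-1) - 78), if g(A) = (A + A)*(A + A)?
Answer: 7771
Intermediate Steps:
T(r, V) = V + r*(6 + V)
g(A) = 4*A² (g(A) = (2*A)*(2*A) = 4*A²)
75 + T(-8, 8)*(g(-1) - 78) = 75 + (8 + 6*(-8) + 8*(-8))*(4*(-1)² - 78) = 75 + (8 - 48 - 64)*(4*1 - 78) = 75 - 104*(4 - 78) = 75 - 104*(-74) = 75 + 7696 = 7771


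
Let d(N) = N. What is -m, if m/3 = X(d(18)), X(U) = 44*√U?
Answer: -396*√2 ≈ -560.03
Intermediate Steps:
m = 396*√2 (m = 3*(44*√18) = 3*(44*(3*√2)) = 3*(132*√2) = 396*√2 ≈ 560.03)
-m = -396*√2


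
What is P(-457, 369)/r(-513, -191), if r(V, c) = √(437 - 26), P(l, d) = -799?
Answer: -799*√411/411 ≈ -39.412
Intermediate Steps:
r(V, c) = √411
P(-457, 369)/r(-513, -191) = -799*√411/411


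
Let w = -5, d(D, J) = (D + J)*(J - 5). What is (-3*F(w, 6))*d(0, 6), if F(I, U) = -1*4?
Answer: 72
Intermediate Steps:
d(D, J) = (-5 + J)*(D + J) (d(D, J) = (D + J)*(-5 + J) = (-5 + J)*(D + J))
F(I, U) = -4
(-3*F(w, 6))*d(0, 6) = (-3*(-4))*(6**2 - 5*0 - 5*6 + 0*6) = 12*(36 + 0 - 30 + 0) = 12*6 = 72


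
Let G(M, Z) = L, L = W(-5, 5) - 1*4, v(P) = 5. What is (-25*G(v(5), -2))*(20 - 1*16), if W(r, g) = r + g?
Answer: 400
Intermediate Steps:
W(r, g) = g + r
L = -4 (L = (5 - 5) - 1*4 = 0 - 4 = -4)
G(M, Z) = -4
(-25*G(v(5), -2))*(20 - 1*16) = (-25*(-4))*(20 - 1*16) = 100*(20 - 16) = 100*4 = 400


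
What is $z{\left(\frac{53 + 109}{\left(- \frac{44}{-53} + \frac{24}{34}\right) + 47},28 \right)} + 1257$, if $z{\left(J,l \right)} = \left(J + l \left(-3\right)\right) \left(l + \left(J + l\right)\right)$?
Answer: $- \frac{83326727619}{23609881} \approx -3529.3$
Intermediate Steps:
$z{\left(J,l \right)} = \left(J - 3 l\right) \left(J + 2 l\right)$
$z{\left(\frac{53 + 109}{\left(- \frac{44}{-53} + \frac{24}{34}\right) + 47},28 \right)} + 1257 = \left(\left(\frac{53 + 109}{\left(- \frac{44}{-53} + \frac{24}{34}\right) + 47}\right)^{2} - 6 \cdot 28^{2} - \frac{53 + 109}{\left(- \frac{44}{-53} + \frac{24}{34}\right) + 47} \cdot 28\right) + 1257 = \left(\left(\frac{162}{\left(\left(-44\right) \left(- \frac{1}{53}\right) + 24 \cdot \frac{1}{34}\right) + 47}\right)^{2} - 4704 - \frac{162}{\left(\left(-44\right) \left(- \frac{1}{53}\right) + 24 \cdot \frac{1}{34}\right) + 47} \cdot 28\right) + 1257 = \left(\left(\frac{162}{\left(\frac{44}{53} + \frac{12}{17}\right) + 47}\right)^{2} - 4704 - \frac{162}{\left(\frac{44}{53} + \frac{12}{17}\right) + 47} \cdot 28\right) + 1257 = \left(\left(\frac{162}{\frac{1384}{901} + 47}\right)^{2} - 4704 - \frac{162}{\frac{1384}{901} + 47} \cdot 28\right) + 1257 = \left(\left(\frac{162}{\frac{43731}{901}}\right)^{2} - 4704 - \frac{162}{\frac{43731}{901}} \cdot 28\right) + 1257 = \left(\left(162 \cdot \frac{901}{43731}\right)^{2} - 4704 - 162 \cdot \frac{901}{43731} \cdot 28\right) + 1257 = \left(\left(\frac{16218}{4859}\right)^{2} - 4704 - \frac{16218}{4859} \cdot 28\right) + 1257 = \left(\frac{263023524}{23609881} - 4704 - \frac{454104}{4859}\right) + 1257 = - \frac{113004348036}{23609881} + 1257 = - \frac{83326727619}{23609881}$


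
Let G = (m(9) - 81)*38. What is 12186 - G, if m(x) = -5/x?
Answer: 137566/9 ≈ 15285.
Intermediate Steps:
G = -27892/9 (G = (-5/9 - 81)*38 = -734/9*38 = -27892/9 ≈ -3099.1)
12186 - G = 12186 - 1*(-27892/9) = 12186 + 27892/9 = 137566/9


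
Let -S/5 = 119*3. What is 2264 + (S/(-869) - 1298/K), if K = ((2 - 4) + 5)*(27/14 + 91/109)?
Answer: 23191091839/10993719 ≈ 2109.5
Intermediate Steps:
S = -1785 (S = -595*3 = -5*357 = -1785)
K = 12651/1526 (K = (-2 + 5)*(27*(1/14) + 91*(1/109)) = 3*(27/14 + 91/109) = 3*(4217/1526) = 12651/1526 ≈ 8.2903)
2264 + (S/(-869) - 1298/K) = 2264 + (-1785/(-869) - 1298/12651/1526) = 2264 + (-1785*(-1/869) - 1298*1526/12651) = 2264 + (1785/869 - 1980748/12651) = 2264 - 1698687977/10993719 = 23191091839/10993719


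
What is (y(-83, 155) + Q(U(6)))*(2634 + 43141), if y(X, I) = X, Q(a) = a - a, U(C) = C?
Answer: -3799325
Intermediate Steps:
Q(a) = 0
(y(-83, 155) + Q(U(6)))*(2634 + 43141) = (-83 + 0)*(2634 + 43141) = -83*45775 = -3799325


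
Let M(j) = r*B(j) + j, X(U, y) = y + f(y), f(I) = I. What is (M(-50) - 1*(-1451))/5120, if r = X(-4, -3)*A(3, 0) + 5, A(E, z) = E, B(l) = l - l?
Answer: 1401/5120 ≈ 0.27363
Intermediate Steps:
B(l) = 0
X(U, y) = 2*y (X(U, y) = y + y = 2*y)
r = -13 (r = (2*(-3))*3 + 5 = -6*3 + 5 = -18 + 5 = -13)
M(j) = j (M(j) = -13*0 + j = 0 + j = j)
(M(-50) - 1*(-1451))/5120 = (-50 - 1*(-1451))/5120 = (-50 + 1451)*(1/5120) = 1401*(1/5120) = 1401/5120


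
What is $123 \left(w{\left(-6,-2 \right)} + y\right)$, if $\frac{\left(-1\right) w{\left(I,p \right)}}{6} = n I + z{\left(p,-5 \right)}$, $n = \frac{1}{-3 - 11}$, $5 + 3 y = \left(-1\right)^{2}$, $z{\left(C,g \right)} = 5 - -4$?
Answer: $- \frac{49856}{7} \approx -7122.3$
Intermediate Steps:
$z{\left(C,g \right)} = 9$ ($z{\left(C,g \right)} = 5 + 4 = 9$)
$y = - \frac{4}{3}$ ($y = - \frac{5}{3} + \frac{\left(-1\right)^{2}}{3} = - \frac{5}{3} + \frac{1}{3} \cdot 1 = - \frac{5}{3} + \frac{1}{3} = - \frac{4}{3} \approx -1.3333$)
$n = - \frac{1}{14}$ ($n = \frac{1}{-14} = - \frac{1}{14} \approx -0.071429$)
$w{\left(I,p \right)} = -54 + \frac{3 I}{7}$ ($w{\left(I,p \right)} = - 6 \left(- \frac{I}{14} + 9\right) = - 6 \left(9 - \frac{I}{14}\right) = -54 + \frac{3 I}{7}$)
$123 \left(w{\left(-6,-2 \right)} + y\right) = 123 \left(\left(-54 + \frac{3}{7} \left(-6\right)\right) - \frac{4}{3}\right) = 123 \left(\left(-54 - \frac{18}{7}\right) - \frac{4}{3}\right) = 123 \left(- \frac{396}{7} - \frac{4}{3}\right) = 123 \left(- \frac{1216}{21}\right) = - \frac{49856}{7}$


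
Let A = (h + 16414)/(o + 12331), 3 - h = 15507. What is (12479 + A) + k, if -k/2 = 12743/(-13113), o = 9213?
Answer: 1762979633651/141253236 ≈ 12481.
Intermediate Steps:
h = -15504 (h = 3 - 1*15507 = 3 - 15507 = -15504)
A = 455/10772 (A = (-15504 + 16414)/(9213 + 12331) = 910/21544 = 910*(1/21544) = 455/10772 ≈ 0.042239)
k = 25486/13113 (k = -25486/(-13113) = -25486*(-1)/13113 = -2*(-12743/13113) = 25486/13113 ≈ 1.9436)
(12479 + A) + k = (12479 + 455/10772) + 25486/13113 = 134424243/10772 + 25486/13113 = 1762979633651/141253236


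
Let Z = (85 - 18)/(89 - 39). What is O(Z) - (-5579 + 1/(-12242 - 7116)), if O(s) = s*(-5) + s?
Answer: 2697363103/483950 ≈ 5573.6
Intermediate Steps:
Z = 67/50 ≈ 1.3400
O(s) = -4*s (O(s) = -5*s + s = -4*s)
O(Z) - (-5579 + 1/(-12242 - 7116)) = -4*67/50 - (-5579 + 1/(-12242 - 7116)) = -134/25 - (-5579 + 1/(-19358)) = -134/25 - (-5579 - 1/19358) = -134/25 - 1*(-107998283/19358) = -134/25 + 107998283/19358 = 2697363103/483950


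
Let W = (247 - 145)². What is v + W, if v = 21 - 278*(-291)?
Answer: 91323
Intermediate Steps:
v = 80919 (v = 21 + 80898 = 80919)
W = 10404 (W = 102² = 10404)
v + W = 80919 + 10404 = 91323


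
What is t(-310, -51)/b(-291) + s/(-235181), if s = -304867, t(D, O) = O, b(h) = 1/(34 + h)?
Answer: 3082822234/235181 ≈ 13108.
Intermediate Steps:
t(-310, -51)/b(-291) + s/(-235181) = -51/(1/(34 - 291)) - 304867/(-235181) = -51/(1/(-257)) - 304867*(-1/235181) = -51/(-1/257) + 304867/235181 = -51*(-257) + 304867/235181 = 13107 + 304867/235181 = 3082822234/235181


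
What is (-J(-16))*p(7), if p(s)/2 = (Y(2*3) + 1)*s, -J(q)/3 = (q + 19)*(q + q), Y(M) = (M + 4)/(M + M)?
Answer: -7392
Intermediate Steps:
Y(M) = (4 + M)/(2*M) (Y(M) = (4 + M)/((2*M)) = (4 + M)*(1/(2*M)) = (4 + M)/(2*M))
J(q) = -6*q*(19 + q) (J(q) = -3*(q + 19)*(q + q) = -3*(19 + q)*2*q = -6*q*(19 + q))
p(s) = 11*s/3 (p(s) = 2*(((4 + 2*3)/(2*((2*3))) + 1)*s) = 2*(((1/2)*(4 + 6)/6 + 1)*s) = 2*(((1/2)*(1/6)*10 + 1)*s) = 2*((5/6 + 1)*s) = 2*(11*s/6) = 11*s/3)
(-J(-16))*p(7) = (-(-6)*(-16)*(19 - 16))*((11/3)*7) = -(-6)*(-16)*3*(77/3) = -1*288*(77/3) = -288*77/3 = -7392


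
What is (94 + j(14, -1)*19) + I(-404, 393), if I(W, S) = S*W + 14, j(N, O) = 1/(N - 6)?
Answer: -1269293/8 ≈ -1.5866e+5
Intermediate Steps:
j(N, O) = 1/(-6 + N)
I(W, S) = 14 + S*W
(94 + j(14, -1)*19) + I(-404, 393) = (94 + 19/(-6 + 14)) + (14 + 393*(-404)) = (94 + 19/8) + (14 - 158772) = (94 + (⅛)*19) - 158758 = (94 + 19/8) - 158758 = 771/8 - 158758 = -1269293/8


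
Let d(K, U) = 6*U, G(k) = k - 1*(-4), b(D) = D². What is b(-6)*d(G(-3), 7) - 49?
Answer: 1463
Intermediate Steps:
G(k) = 4 + k (G(k) = k + 4 = 4 + k)
b(-6)*d(G(-3), 7) - 49 = (-6)²*(6*7) - 49 = 36*42 - 49 = 1512 - 49 = 1463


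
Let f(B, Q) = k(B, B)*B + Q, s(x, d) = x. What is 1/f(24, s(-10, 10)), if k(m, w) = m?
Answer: 1/566 ≈ 0.0017668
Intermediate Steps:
f(B, Q) = Q + B**2 (f(B, Q) = B*B + Q = B**2 + Q = Q + B**2)
1/f(24, s(-10, 10)) = 1/(-10 + 24**2) = 1/(-10 + 576) = 1/566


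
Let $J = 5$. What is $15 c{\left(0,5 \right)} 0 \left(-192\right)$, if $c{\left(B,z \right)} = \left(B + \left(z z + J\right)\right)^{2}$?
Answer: $0$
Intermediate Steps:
$c{\left(B,z \right)} = \left(5 + B + z^{2}\right)^{2}$ ($c{\left(B,z \right)} = \left(B + \left(z z + 5\right)\right)^{2} = \left(B + \left(z^{2} + 5\right)\right)^{2} = \left(B + \left(5 + z^{2}\right)\right)^{2} = \left(5 + B + z^{2}\right)^{2}$)
$15 c{\left(0,5 \right)} 0 \left(-192\right) = 15 \left(5 + 0 + 5^{2}\right)^{2} \cdot 0 \left(-192\right) = 15 \left(5 + 0 + 25\right)^{2} \cdot 0 \left(-192\right) = 15 \cdot 30^{2} \cdot 0 \left(-192\right) = 15 \cdot 900 \cdot 0 \left(-192\right) = 13500 \cdot 0 \left(-192\right) = 0 \left(-192\right) = 0$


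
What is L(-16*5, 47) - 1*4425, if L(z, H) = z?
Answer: -4505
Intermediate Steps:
L(-16*5, 47) - 1*4425 = -16*5 - 1*4425 = -80 - 4425 = -4505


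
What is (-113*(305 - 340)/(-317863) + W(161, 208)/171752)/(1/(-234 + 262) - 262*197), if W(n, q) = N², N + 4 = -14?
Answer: 5880526/28752983970139 ≈ 2.0452e-7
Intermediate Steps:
N = -18 (N = -4 - 14 = -18)
W(n, q) = 324 (W(n, q) = (-18)² = 324)
(-113*(305 - 340)/(-317863) + W(161, 208)/171752)/(1/(-234 + 262) - 262*197) = (-113*(305 - 340)/(-317863) + 324/171752)/(1/(-234 + 262) - 262*197) = (-113*(-35)*(-1/317863) + 324*(1/171752))/(1/28 - 51614) = (3955*(-1/317863) + 81/42938)/(1/28 - 51614) = (-565/45409 + 81/42938)/(-1445191/28) = -2940263/278538806*(-28/1445191) = 5880526/28752983970139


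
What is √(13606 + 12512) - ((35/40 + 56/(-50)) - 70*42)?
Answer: 588049/200 + 3*√2902 ≈ 3101.9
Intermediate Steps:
√(13606 + 12512) - ((35/40 + 56/(-50)) - 70*42) = √26118 - ((35*(1/40) + 56*(-1/50)) - 2940) = 3*√2902 - ((7/8 - 28/25) - 2940) = 3*√2902 - (-49/200 - 2940) = 3*√2902 - 1*(-588049/200) = 3*√2902 + 588049/200 = 588049/200 + 3*√2902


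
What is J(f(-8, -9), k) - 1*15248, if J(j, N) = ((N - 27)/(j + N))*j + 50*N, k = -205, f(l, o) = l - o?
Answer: -1300340/51 ≈ -25497.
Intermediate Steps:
J(j, N) = 50*N + j*(-27 + N)/(N + j) (J(j, N) = ((-27 + N)/(N + j))*j + 50*N = j*(-27 + N)/(N + j) + 50*N = 50*N + j*(-27 + N)/(N + j))
J(f(-8, -9), k) - 1*15248 = (-27*(-8 - 1*(-9)) + 50*(-205)² + 51*(-205)*(-8 - 1*(-9)))/(-205 + (-8 - 1*(-9))) - 1*15248 = (-27*(-8 + 9) + 50*42025 + 51*(-205)*(-8 + 9))/(-205 + (-8 + 9)) - 15248 = (-27*1 + 2101250 + 51*(-205)*1)/(-205 + 1) - 15248 = (-27 + 2101250 - 10455)/(-204) - 15248 = -1/204*2090768 - 15248 = -522692/51 - 15248 = -1300340/51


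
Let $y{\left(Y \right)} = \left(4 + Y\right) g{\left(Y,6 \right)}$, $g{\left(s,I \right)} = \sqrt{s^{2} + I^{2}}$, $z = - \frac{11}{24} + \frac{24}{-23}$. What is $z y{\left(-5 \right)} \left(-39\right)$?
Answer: $- \frac{10777 \sqrt{61}}{184} \approx -457.45$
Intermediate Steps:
$z = - \frac{829}{552}$ ($z = \left(-11\right) \frac{1}{24} + 24 \left(- \frac{1}{23}\right) = - \frac{11}{24} - \frac{24}{23} = - \frac{829}{552} \approx -1.5018$)
$g{\left(s,I \right)} = \sqrt{I^{2} + s^{2}}$
$y{\left(Y \right)} = \sqrt{36 + Y^{2}} \left(4 + Y\right)$ ($y{\left(Y \right)} = \left(4 + Y\right) \sqrt{6^{2} + Y^{2}} = \left(4 + Y\right) \sqrt{36 + Y^{2}} = \sqrt{36 + Y^{2}} \left(4 + Y\right)$)
$z y{\left(-5 \right)} \left(-39\right) = - \frac{829 \sqrt{36 + \left(-5\right)^{2}} \left(4 - 5\right)}{552} \left(-39\right) = - \frac{829 \sqrt{36 + 25} \left(-1\right)}{552} \left(-39\right) = - \frac{829 \sqrt{61} \left(-1\right)}{552} \left(-39\right) = - \frac{829 \left(- \sqrt{61}\right)}{552} \left(-39\right) = \frac{829 \sqrt{61}}{552} \left(-39\right) = - \frac{10777 \sqrt{61}}{184}$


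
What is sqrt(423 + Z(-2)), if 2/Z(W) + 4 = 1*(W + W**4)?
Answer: 46*sqrt(5)/5 ≈ 20.572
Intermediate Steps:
Z(W) = 2/(-4 + W + W**4) (Z(W) = 2/(-4 + 1*(W + W**4)) = 2/(-4 + (W + W**4)) = 2/(-4 + W + W**4))
sqrt(423 + Z(-2)) = sqrt(423 + 2/(-4 - 2 + (-2)**4)) = sqrt(423 + 2/(-4 - 2 + 16)) = sqrt(423 + 2/10) = sqrt(423 + 2*(1/10)) = sqrt(423 + 1/5) = sqrt(2116/5) = 46*sqrt(5)/5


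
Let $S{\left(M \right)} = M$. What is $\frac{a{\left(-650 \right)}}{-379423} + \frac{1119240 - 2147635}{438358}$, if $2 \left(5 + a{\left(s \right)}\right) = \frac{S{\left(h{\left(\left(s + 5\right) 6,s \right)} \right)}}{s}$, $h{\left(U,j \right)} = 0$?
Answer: $- \frac{390194524295}{166323107434} \approx -2.346$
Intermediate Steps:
$a{\left(s \right)} = -5$ ($a{\left(s \right)} = -5 + \frac{0 \frac{1}{s}}{2} = -5 + \frac{1}{2} \cdot 0 = -5 + 0 = -5$)
$\frac{a{\left(-650 \right)}}{-379423} + \frac{1119240 - 2147635}{438358} = - \frac{5}{-379423} + \frac{1119240 - 2147635}{438358} = \left(-5\right) \left(- \frac{1}{379423}\right) + \left(1119240 - 2147635\right) \frac{1}{438358} = \frac{5}{379423} - \frac{1028395}{438358} = - \frac{390194524295}{166323107434}$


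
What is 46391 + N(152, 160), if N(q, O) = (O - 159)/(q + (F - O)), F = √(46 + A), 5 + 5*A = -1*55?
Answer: 695861/15 - √34/30 ≈ 46391.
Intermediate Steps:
A = -12 (A = -1 + (-1*55)/5 = -1 + (⅕)*(-55) = -1 - 11 = -12)
F = √34 (F = √(46 - 12) = √34 ≈ 5.8309)
N(q, O) = (-159 + O)/(q + √34 - O) (N(q, O) = (O - 159)/(q + (√34 - O)) = (-159 + O)/(q + √34 - O))
46391 + N(152, 160) = 46391 + (-159 + 160)/(152 + √34 - 1*160) = 46391 + 1/(152 + √34 - 160) = 46391 + 1/(-8 + √34)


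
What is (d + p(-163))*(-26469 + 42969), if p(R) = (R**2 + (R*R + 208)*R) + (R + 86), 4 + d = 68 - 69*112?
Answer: -71706079500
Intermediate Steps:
d = -7664 (d = -4 + (68 - 69*112) = -4 + (68 - 7728) = -4 - 7660 = -7664)
p(R) = 86 + R + R**2 + R*(208 + R**2) (p(R) = (R**2 + (R**2 + 208)*R) + (86 + R) = (R**2 + (208 + R**2)*R) + (86 + R) = (R**2 + R*(208 + R**2)) + (86 + R) = 86 + R + R**2 + R*(208 + R**2))
(d + p(-163))*(-26469 + 42969) = (-7664 + (86 + (-163)**2 + (-163)**3 + 209*(-163)))*(-26469 + 42969) = (-7664 + (86 + 26569 - 4330747 - 34067))*16500 = (-7664 - 4338159)*16500 = -4345823*16500 = -71706079500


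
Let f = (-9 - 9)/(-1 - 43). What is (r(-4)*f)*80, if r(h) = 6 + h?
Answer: 720/11 ≈ 65.455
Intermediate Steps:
f = 9/22 (f = -18/(-44) = -18*(-1/44) = 9/22 ≈ 0.40909)
(r(-4)*f)*80 = ((6 - 4)*(9/22))*80 = (2*(9/22))*80 = (9/11)*80 = 720/11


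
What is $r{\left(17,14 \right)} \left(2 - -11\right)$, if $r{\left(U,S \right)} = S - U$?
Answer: $-39$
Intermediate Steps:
$r{\left(17,14 \right)} \left(2 - -11\right) = \left(14 - 17\right) \left(2 - -11\right) = \left(14 - 17\right) \left(2 + 11\right) = \left(-3\right) 13 = -39$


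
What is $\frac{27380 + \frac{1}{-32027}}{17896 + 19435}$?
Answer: $\frac{876899259}{1195599937} \approx 0.73344$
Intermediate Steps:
$\frac{27380 + \frac{1}{-32027}}{17896 + 19435} = \frac{27380 - \frac{1}{32027}}{37331} = \frac{876899259}{32027} \cdot \frac{1}{37331} = \frac{876899259}{1195599937}$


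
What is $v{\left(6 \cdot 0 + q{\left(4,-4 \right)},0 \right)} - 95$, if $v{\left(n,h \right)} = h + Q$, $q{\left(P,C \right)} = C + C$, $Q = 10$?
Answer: $-85$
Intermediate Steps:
$q{\left(P,C \right)} = 2 C$
$v{\left(n,h \right)} = 10 + h$ ($v{\left(n,h \right)} = h + 10 = 10 + h$)
$v{\left(6 \cdot 0 + q{\left(4,-4 \right)},0 \right)} - 95 = \left(10 + 0\right) - 95 = 10 - 95 = -85$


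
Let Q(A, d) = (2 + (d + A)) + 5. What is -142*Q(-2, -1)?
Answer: -568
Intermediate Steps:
Q(A, d) = 7 + A + d (Q(A, d) = (2 + (A + d)) + 5 = (2 + A + d) + 5 = 7 + A + d)
-142*Q(-2, -1) = -142*(7 - 2 - 1) = -142*4 = -568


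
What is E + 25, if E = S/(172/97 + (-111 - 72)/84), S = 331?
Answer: -871471/1101 ≈ -791.53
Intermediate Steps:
E = -898996/1101 (E = 331/(172/97 + (-111 - 72)/84) = 331/(172*(1/97) - 183*1/84) = 331/(172/97 - 61/28) = 331/(-1101/2716) = 331*(-2716/1101) = -898996/1101 ≈ -816.53)
E + 25 = -898996/1101 + 25 = -871471/1101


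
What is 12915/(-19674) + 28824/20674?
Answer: 16671037/22596682 ≈ 0.73776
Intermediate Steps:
12915/(-19674) + 28824/20674 = 12915*(-1/19674) + 28824*(1/20674) = -1435/2186 + 14412/10337 = 16671037/22596682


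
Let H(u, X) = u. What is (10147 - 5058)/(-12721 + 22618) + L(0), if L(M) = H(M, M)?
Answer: 5089/9897 ≈ 0.51420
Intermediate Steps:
L(M) = M
(10147 - 5058)/(-12721 + 22618) + L(0) = (10147 - 5058)/(-12721 + 22618) + 0 = 5089/9897 + 0 = 5089/9897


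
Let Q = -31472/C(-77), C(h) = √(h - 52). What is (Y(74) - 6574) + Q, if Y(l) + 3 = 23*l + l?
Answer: -4801 + 31472*I*√129/129 ≈ -4801.0 + 2771.0*I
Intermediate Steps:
Y(l) = -3 + 24*l (Y(l) = -3 + (23*l + l) = -3 + 24*l)
C(h) = √(-52 + h)
Q = 31472*I*√129/129 (Q = -31472/√(-52 - 77) = -31472*(-I*√129/129) = -(-31472)*I*√129/129 = 31472*I*√129/129 ≈ 2771.0*I)
(Y(74) - 6574) + Q = ((-3 + 24*74) - 6574) + 31472*I*√129/129 = ((-3 + 1776) - 6574) + 31472*I*√129/129 = (1773 - 6574) + 31472*I*√129/129 = -4801 + 31472*I*√129/129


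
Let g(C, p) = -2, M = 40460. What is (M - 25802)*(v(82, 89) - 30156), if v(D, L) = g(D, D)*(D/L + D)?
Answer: -39556723752/89 ≈ -4.4446e+8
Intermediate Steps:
v(D, L) = -2*D - 2*D/L (v(D, L) = -2*(D/L + D) = -2*(D + D/L) = -2*D - 2*D/L)
(M - 25802)*(v(82, 89) - 30156) = (40460 - 25802)*(-2*82*(1 + 89)/89 - 30156) = 14658*(-2*82*1/89*90 - 30156) = 14658*(-14760/89 - 30156) = 14658*(-2698644/89) = -39556723752/89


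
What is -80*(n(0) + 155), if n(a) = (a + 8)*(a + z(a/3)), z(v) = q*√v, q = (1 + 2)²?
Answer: -12400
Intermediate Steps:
q = 9 (q = 3² = 9)
z(v) = 9*√v
n(a) = (8 + a)*(a + 3*√3*√a) (n(a) = (a + 8)*(a + 9*√(a/3)) = (8 + a)*(a + 9*√(a*(⅓))) = (8 + a)*(a + 9*√(a/3)) = (8 + a)*(a + 9*(√3*√a/3)) = (8 + a)*(a + 3*√3*√a))
-80*(n(0) + 155) = -80*((0² + 8*0 + 3*√3*0^(3/2) + 24*√3*√0) + 155) = -80*((0 + 0 + 3*√3*0 + 24*√3*0) + 155) = -80*((0 + 0 + 0 + 0) + 155) = -80*(0 + 155) = -80*155 = -12400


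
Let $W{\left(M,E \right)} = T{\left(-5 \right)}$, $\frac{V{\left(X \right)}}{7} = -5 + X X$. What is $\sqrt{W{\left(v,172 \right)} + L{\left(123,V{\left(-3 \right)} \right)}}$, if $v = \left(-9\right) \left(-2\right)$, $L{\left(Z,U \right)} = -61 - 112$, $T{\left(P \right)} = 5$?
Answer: $2 i \sqrt{42} \approx 12.961 i$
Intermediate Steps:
$V{\left(X \right)} = -35 + 7 X^{2}$ ($V{\left(X \right)} = 7 \left(-5 + X X\right) = 7 \left(-5 + X^{2}\right) = -35 + 7 X^{2}$)
$L{\left(Z,U \right)} = -173$ ($L{\left(Z,U \right)} = -61 - 112 = -173$)
$v = 18$
$W{\left(M,E \right)} = 5$
$\sqrt{W{\left(v,172 \right)} + L{\left(123,V{\left(-3 \right)} \right)}} = \sqrt{5 - 173} = \sqrt{-168} = 2 i \sqrt{42}$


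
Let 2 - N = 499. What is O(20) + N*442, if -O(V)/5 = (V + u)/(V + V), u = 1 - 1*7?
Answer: -878703/4 ≈ -2.1968e+5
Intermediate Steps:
N = -497 (N = 2 - 1*499 = 2 - 499 = -497)
u = -6 (u = 1 - 7 = -6)
O(V) = -5*(-6 + V)/(2*V) (O(V) = -5*(V - 6)/(V + V) = -5*(-6 + V)/(2*V))
O(20) + N*442 = (-5/2 + 15/20) - 497*442 = (-5/2 + 15*(1/20)) - 219674 = (-5/2 + ¾) - 219674 = -7/4 - 219674 = -878703/4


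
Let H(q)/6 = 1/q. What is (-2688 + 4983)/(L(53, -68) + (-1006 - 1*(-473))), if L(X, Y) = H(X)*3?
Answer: -121635/28231 ≈ -4.3086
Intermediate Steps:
H(q) = 6/q
L(X, Y) = 18/X (L(X, Y) = (6/X)*3 = 18/X)
(-2688 + 4983)/(L(53, -68) + (-1006 - 1*(-473))) = (-2688 + 4983)/(18/53 + (-1006 - 1*(-473))) = 2295/(18*(1/53) + (-1006 + 473)) = 2295/(18/53 - 533) = 2295/(-28231/53) = 2295*(-53/28231) = -121635/28231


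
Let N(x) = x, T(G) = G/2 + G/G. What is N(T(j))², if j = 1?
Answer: 9/4 ≈ 2.2500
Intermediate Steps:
T(G) = 1 + G/2 (T(G) = G*(½) + 1 = G/2 + 1 = 1 + G/2)
N(T(j))² = (1 + (½)*1)² = (1 + ½)² = (3/2)² = 9/4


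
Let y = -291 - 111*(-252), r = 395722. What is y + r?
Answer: 423403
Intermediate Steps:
y = 27681 (y = -291 + 27972 = 27681)
y + r = 27681 + 395722 = 423403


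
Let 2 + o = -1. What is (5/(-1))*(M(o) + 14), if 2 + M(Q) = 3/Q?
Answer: -55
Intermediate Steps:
o = -3 (o = -2 - 1 = -3)
M(Q) = -2 + 3/Q
(5/(-1))*(M(o) + 14) = (5/(-1))*((-2 + 3/(-3)) + 14) = (5*(-1))*((-2 + 3*(-⅓)) + 14) = -5*((-2 - 1) + 14) = -5*(-3 + 14) = -5*11 = -55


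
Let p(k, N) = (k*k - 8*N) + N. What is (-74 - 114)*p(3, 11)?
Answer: 12784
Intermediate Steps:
p(k, N) = k² - 7*N (p(k, N) = (k² - 8*N) + N = k² - 7*N)
(-74 - 114)*p(3, 11) = (-74 - 114)*(3² - 7*11) = -188*(9 - 77) = -188*(-68) = 12784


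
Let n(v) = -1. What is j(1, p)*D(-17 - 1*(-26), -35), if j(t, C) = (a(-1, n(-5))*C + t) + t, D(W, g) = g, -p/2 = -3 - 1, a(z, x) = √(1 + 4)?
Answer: -70 - 280*√5 ≈ -696.10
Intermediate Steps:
a(z, x) = √5
p = 8 (p = -2*(-3 - 1) = -2*(-4) = 8)
j(t, C) = 2*t + C*√5 (j(t, C) = (√5*C + t) + t = (C*√5 + t) + t = (t + C*√5) + t = 2*t + C*√5)
j(1, p)*D(-17 - 1*(-26), -35) = (2*1 + 8*√5)*(-35) = (2 + 8*√5)*(-35) = -70 - 280*√5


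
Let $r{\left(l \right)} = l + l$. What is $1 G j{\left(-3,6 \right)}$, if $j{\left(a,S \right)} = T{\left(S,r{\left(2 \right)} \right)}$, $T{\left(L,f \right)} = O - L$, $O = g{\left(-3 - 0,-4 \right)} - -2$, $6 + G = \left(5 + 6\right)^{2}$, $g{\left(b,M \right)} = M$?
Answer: $-920$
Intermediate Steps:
$r{\left(l \right)} = 2 l$
$G = 115$ ($G = -6 + \left(5 + 6\right)^{2} = -6 + 11^{2} = -6 + 121 = 115$)
$O = -2$ ($O = -4 - -2 = -4 + 2 = -2$)
$T{\left(L,f \right)} = -2 - L$
$j{\left(a,S \right)} = -2 - S$
$1 G j{\left(-3,6 \right)} = 1 \cdot 115 \left(-2 - 6\right) = 115 \left(-2 - 6\right) = 115 \left(-8\right) = -920$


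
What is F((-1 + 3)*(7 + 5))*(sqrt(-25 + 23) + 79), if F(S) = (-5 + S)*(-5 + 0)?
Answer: -7505 - 95*I*sqrt(2) ≈ -7505.0 - 134.35*I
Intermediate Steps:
F(S) = 25 - 5*S (F(S) = (-5 + S)*(-5) = 25 - 5*S)
F((-1 + 3)*(7 + 5))*(sqrt(-25 + 23) + 79) = (25 - 5*(-1 + 3)*(7 + 5))*(sqrt(-25 + 23) + 79) = (25 - 10*12)*(sqrt(-2) + 79) = (25 - 5*24)*(I*sqrt(2) + 79) = (25 - 120)*(79 + I*sqrt(2)) = -95*(79 + I*sqrt(2)) = -7505 - 95*I*sqrt(2)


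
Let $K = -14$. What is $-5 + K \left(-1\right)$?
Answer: $9$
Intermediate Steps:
$-5 + K \left(-1\right) = -5 - -14 = -5 + 14 = 9$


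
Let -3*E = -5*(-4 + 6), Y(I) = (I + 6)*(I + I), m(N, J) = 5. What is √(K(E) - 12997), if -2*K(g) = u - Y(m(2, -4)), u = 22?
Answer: I*√12953 ≈ 113.81*I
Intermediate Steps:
Y(I) = 2*I*(6 + I) (Y(I) = (6 + I)*(2*I) = 2*I*(6 + I))
E = 10/3 (E = -(-5)*(-4 + 6)/3 = -(-5)*2/3 = -⅓*(-10) = 10/3 ≈ 3.3333)
K(g) = 44 (K(g) = -(22 - 2*5*(6 + 5))/2 = -(22 - 2*5*11)/2 = -(22 - 1*110)/2 = -(22 - 110)/2 = -½*(-88) = 44)
√(K(E) - 12997) = √(44 - 12997) = √(-12953) = I*√12953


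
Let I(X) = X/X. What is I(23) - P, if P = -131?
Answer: 132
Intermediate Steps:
I(X) = 1
I(23) - P = 1 - 1*(-131) = 1 + 131 = 132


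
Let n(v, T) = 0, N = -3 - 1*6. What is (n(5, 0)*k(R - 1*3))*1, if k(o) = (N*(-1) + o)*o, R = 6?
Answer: 0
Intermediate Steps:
N = -9 (N = -3 - 6 = -9)
k(o) = o*(9 + o) (k(o) = (-9*(-1) + o)*o = (9 + o)*o = o*(9 + o))
(n(5, 0)*k(R - 1*3))*1 = (0*((6 - 1*3)*(9 + (6 - 1*3))))*1 = (0*((6 - 3)*(9 + (6 - 3))))*1 = (0*(3*(9 + 3)))*1 = (0*(3*12))*1 = (0*36)*1 = 0*1 = 0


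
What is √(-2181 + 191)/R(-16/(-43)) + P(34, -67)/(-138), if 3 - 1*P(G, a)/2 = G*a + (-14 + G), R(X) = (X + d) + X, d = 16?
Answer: -2261/69 + 43*I*√1990/720 ≈ -32.768 + 2.6642*I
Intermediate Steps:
R(X) = 16 + 2*X (R(X) = (X + 16) + X = (16 + X) + X = 16 + 2*X)
P(G, a) = 34 - 2*G - 2*G*a (P(G, a) = 6 - 2*(G*a + (-14 + G)) = 6 - 2*(-14 + G + G*a) = 6 + (28 - 2*G - 2*G*a) = 34 - 2*G - 2*G*a)
√(-2181 + 191)/R(-16/(-43)) + P(34, -67)/(-138) = √(-2181 + 191)/(16 + 2*(-16/(-43))) + (34 - 2*34 - 2*34*(-67))/(-138) = √(-1990)/(16 + 2*(-16*(-1/43))) + (34 - 68 + 4556)*(-1/138) = (I*√1990)/(16 + 2*(16/43)) + 4522*(-1/138) = (I*√1990)/(16 + 32/43) - 2261/69 = (I*√1990)/(720/43) - 2261/69 = (I*√1990)*(43/720) - 2261/69 = 43*I*√1990/720 - 2261/69 = -2261/69 + 43*I*√1990/720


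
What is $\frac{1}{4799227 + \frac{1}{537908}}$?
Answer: $\frac{537908}{2581542597117} \approx 2.0837 \cdot 10^{-7}$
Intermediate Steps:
$\frac{1}{4799227 + \frac{1}{537908}} = \frac{1}{\frac{2581542597117}{537908}} = \frac{537908}{2581542597117}$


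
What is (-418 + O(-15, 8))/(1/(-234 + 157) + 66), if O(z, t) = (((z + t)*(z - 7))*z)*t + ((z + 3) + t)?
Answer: -1455454/5081 ≈ -286.45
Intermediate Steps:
O(z, t) = 3 + t + z + t*z*(-7 + z)*(t + z) (O(z, t) = (((t + z)*(-7 + z))*z)*t + ((3 + z) + t) = (((-7 + z)*(t + z))*z)*t + (3 + t + z) = (z*(-7 + z)*(t + z))*t + (3 + t + z) = t*z*(-7 + z)*(t + z) + (3 + t + z) = 3 + t + z + t*z*(-7 + z)*(t + z))
(-418 + O(-15, 8))/(1/(-234 + 157) + 66) = (-418 + (3 + 8 - 15 + 8*(-15)³ + 8²*(-15)² - 7*8*(-15)² - 7*(-15)*8²))/(1/(-234 + 157) + 66) = (-418 + (3 + 8 - 15 + 8*(-3375) + 64*225 - 7*8*225 - 7*(-15)*64))/(1/(-77) + 66) = (-418 + (3 + 8 - 15 - 27000 + 14400 - 12600 + 6720))/(-1/77 + 66) = (-418 - 18484)/(5081/77) = -18902*77/5081 = -1455454/5081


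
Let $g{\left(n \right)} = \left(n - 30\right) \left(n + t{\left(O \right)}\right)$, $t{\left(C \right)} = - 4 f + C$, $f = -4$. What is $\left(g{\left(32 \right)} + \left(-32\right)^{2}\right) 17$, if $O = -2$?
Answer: $18972$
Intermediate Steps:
$t{\left(C \right)} = 16 + C$ ($t{\left(C \right)} = \left(-4\right) \left(-4\right) + C = 16 + C$)
$g{\left(n \right)} = \left(-30 + n\right) \left(14 + n\right)$ ($g{\left(n \right)} = \left(n - 30\right) \left(n + \left(16 - 2\right)\right) = \left(-30 + n\right) \left(n + 14\right) = \left(-30 + n\right) \left(14 + n\right)$)
$\left(g{\left(32 \right)} + \left(-32\right)^{2}\right) 17 = \left(\left(-420 + 32^{2} - 512\right) + \left(-32\right)^{2}\right) 17 = \left(\left(-420 + 1024 - 512\right) + 1024\right) 17 = \left(92 + 1024\right) 17 = 1116 \cdot 17 = 18972$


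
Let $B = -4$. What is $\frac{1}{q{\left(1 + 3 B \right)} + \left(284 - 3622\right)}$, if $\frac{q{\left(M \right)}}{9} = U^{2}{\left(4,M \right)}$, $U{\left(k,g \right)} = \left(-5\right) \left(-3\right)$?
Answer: $- \frac{1}{1313} \approx -0.00076161$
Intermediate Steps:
$U{\left(k,g \right)} = 15$
$q{\left(M \right)} = 2025$ ($q{\left(M \right)} = 9 \cdot 15^{2} = 9 \cdot 225 = 2025$)
$\frac{1}{q{\left(1 + 3 B \right)} + \left(284 - 3622\right)} = \frac{1}{2025 + \left(284 - 3622\right)} = \frac{1}{2025 - 3338} = \frac{1}{-1313} = - \frac{1}{1313}$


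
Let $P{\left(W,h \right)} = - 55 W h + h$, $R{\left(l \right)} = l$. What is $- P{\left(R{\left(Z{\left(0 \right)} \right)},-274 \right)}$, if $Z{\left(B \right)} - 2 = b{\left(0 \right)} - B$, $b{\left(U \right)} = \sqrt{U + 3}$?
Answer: $-29866 - 15070 \sqrt{3} \approx -55968.0$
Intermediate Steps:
$b{\left(U \right)} = \sqrt{3 + U}$
$Z{\left(B \right)} = 2 + \sqrt{3} - B$ ($Z{\left(B \right)} = 2 - \left(B - \sqrt{3 + 0}\right) = 2 - \left(B - \sqrt{3}\right) = 2 + \sqrt{3} - B$)
$P{\left(W,h \right)} = h - 55 W h$ ($P{\left(W,h \right)} = - 55 W h + h = h - 55 W h$)
$- P{\left(R{\left(Z{\left(0 \right)} \right)},-274 \right)} = - \left(-274\right) \left(1 - 55 \left(2 + \sqrt{3} - 0\right)\right) = - \left(-274\right) \left(1 - 55 \left(2 + \sqrt{3} + 0\right)\right) = - \left(-274\right) \left(1 - 55 \left(2 + \sqrt{3}\right)\right) = - \left(-274\right) \left(1 - \left(110 + 55 \sqrt{3}\right)\right) = - \left(-274\right) \left(-109 - 55 \sqrt{3}\right) = - (29866 + 15070 \sqrt{3}) = -29866 - 15070 \sqrt{3}$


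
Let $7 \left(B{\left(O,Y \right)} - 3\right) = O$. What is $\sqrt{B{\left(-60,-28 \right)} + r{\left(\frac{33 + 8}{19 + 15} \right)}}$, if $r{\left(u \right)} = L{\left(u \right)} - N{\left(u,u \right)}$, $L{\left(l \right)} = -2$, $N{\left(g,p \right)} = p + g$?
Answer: $\frac{6 i \sqrt{3927}}{119} \approx 3.1596 i$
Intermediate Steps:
$N{\left(g,p \right)} = g + p$
$B{\left(O,Y \right)} = 3 + \frac{O}{7}$
$r{\left(u \right)} = -2 - 2 u$ ($r{\left(u \right)} = -2 - \left(u + u\right) = -2 - 2 u$)
$\sqrt{B{\left(-60,-28 \right)} + r{\left(\frac{33 + 8}{19 + 15} \right)}} = \sqrt{\left(3 + \frac{1}{7} \left(-60\right)\right) - \left(2 + 2 \frac{33 + 8}{19 + 15}\right)} = \sqrt{\left(3 - \frac{60}{7}\right) - \left(2 + 2 \cdot \frac{41}{34}\right)} = \sqrt{- \frac{39}{7} - \left(2 + 2 \cdot 41 \cdot \frac{1}{34}\right)} = \sqrt{- \frac{39}{7} - \frac{75}{17}} = \sqrt{- \frac{1188}{119}} = \frac{6 i \sqrt{3927}}{119}$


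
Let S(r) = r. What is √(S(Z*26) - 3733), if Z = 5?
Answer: I*√3603 ≈ 60.025*I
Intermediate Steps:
√(S(Z*26) - 3733) = √(5*26 - 3733) = √(130 - 3733) = √(-3603) = I*√3603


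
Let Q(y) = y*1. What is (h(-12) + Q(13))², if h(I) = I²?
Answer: 24649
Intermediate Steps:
Q(y) = y
(h(-12) + Q(13))² = ((-12)² + 13)² = (144 + 13)² = 157² = 24649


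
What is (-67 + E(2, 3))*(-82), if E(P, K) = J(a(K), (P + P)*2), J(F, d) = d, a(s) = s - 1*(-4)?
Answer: 4838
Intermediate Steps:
a(s) = 4 + s (a(s) = s + 4 = 4 + s)
E(P, K) = 4*P (E(P, K) = (P + P)*2 = (2*P)*2 = 4*P)
(-67 + E(2, 3))*(-82) = (-67 + 4*2)*(-82) = (-67 + 8)*(-82) = -59*(-82) = 4838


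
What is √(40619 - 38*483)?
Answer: √22265 ≈ 149.21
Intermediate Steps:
√(40619 - 38*483) = √(40619 - 18354) = √22265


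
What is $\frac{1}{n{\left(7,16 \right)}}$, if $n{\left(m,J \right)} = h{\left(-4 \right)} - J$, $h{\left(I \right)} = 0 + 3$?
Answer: $- \frac{1}{13} \approx -0.076923$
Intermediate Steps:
$h{\left(I \right)} = 3$
$n{\left(m,J \right)} = 3 - J$
$\frac{1}{n{\left(7,16 \right)}} = \frac{1}{3 - 16} = \frac{1}{-13} = - \frac{1}{13}$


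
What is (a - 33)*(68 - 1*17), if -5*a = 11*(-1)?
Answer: -7854/5 ≈ -1570.8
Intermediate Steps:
a = 11/5 (a = -11*(-1)/5 = -⅕*(-11) = 11/5 ≈ 2.2000)
(a - 33)*(68 - 1*17) = (11/5 - 33)*(68 - 1*17) = -154*(68 - 17)/5 = -154/5*51 = -7854/5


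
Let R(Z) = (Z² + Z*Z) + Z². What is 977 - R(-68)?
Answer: -12895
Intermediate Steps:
R(Z) = 3*Z² (R(Z) = (Z² + Z²) + Z² = 2*Z² + Z² = 3*Z²)
977 - R(-68) = 977 - 3*(-68)² = 977 - 3*4624 = 977 - 1*13872 = 977 - 13872 = -12895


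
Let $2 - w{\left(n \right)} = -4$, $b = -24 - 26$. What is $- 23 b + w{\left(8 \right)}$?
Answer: $1156$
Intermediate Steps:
$b = -50$ ($b = -24 - 26 = -50$)
$w{\left(n \right)} = 6$ ($w{\left(n \right)} = 2 - -4 = 2 + 4 = 6$)
$- 23 b + w{\left(8 \right)} = \left(-23\right) \left(-50\right) + 6 = 1150 + 6 = 1156$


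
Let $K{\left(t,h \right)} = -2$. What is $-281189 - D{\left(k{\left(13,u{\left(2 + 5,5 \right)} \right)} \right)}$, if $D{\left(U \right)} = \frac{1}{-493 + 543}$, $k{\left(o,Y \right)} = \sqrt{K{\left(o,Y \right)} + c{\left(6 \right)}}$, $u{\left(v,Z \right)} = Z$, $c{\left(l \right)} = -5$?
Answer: $- \frac{14059451}{50} \approx -2.8119 \cdot 10^{5}$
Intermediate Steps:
$k{\left(o,Y \right)} = i \sqrt{7}$ ($k{\left(o,Y \right)} = \sqrt{-2 - 5} = \sqrt{-7} = i \sqrt{7}$)
$D{\left(U \right)} = \frac{1}{50}$
$-281189 - D{\left(k{\left(13,u{\left(2 + 5,5 \right)} \right)} \right)} = -281189 - \frac{1}{50} = - \frac{14059451}{50}$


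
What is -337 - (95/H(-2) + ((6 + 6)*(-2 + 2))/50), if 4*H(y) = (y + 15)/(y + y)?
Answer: -2861/13 ≈ -220.08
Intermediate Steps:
H(y) = (15 + y)/(8*y) (H(y) = ((y + 15)/(y + y))/4 = ((15 + y)/((2*y)))/4 = ((15 + y)*(1/(2*y)))/4 = ((15 + y)/(2*y))/4 = (15 + y)/(8*y))
-337 - (95/H(-2) + ((6 + 6)*(-2 + 2))/50) = -337 - (95/(((⅛)*(15 - 2)/(-2))) + ((6 + 6)*(-2 + 2))/50) = -337 - (95/(((⅛)*(-½)*13)) + (12*0)*(1/50)) = -337 - (95/(-13/16) + 0*(1/50)) = -337 - (95*(-16/13) + 0) = -337 - (-1520/13 + 0) = -337 - 1*(-1520/13) = -337 + 1520/13 = -2861/13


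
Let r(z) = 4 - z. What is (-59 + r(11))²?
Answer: 4356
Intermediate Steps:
(-59 + r(11))² = (-59 + (4 - 1*11))² = (-59 + (4 - 11))² = (-59 - 7)² = (-66)² = 4356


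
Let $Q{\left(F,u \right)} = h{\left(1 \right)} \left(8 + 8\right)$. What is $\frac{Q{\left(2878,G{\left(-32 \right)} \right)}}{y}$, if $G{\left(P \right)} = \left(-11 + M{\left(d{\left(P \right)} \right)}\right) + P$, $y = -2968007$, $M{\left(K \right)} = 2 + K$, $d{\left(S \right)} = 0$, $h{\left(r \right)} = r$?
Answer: $- \frac{16}{2968007} \approx -5.3908 \cdot 10^{-6}$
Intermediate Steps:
$G{\left(P \right)} = -9 + P$ ($G{\left(P \right)} = \left(-11 + \left(2 + 0\right)\right) + P = \left(-11 + 2\right) + P = -9 + P$)
$Q{\left(F,u \right)} = 16$ ($Q{\left(F,u \right)} = 1 \left(8 + 8\right) = 1 \cdot 16 = 16$)
$\frac{Q{\left(2878,G{\left(-32 \right)} \right)}}{y} = \frac{16}{-2968007} = 16 \left(- \frac{1}{2968007}\right) = - \frac{16}{2968007}$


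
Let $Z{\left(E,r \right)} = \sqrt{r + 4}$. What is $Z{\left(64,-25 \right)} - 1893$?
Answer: $-1893 + i \sqrt{21} \approx -1893.0 + 4.5826 i$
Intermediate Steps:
$Z{\left(E,r \right)} = \sqrt{4 + r}$
$Z{\left(64,-25 \right)} - 1893 = \sqrt{4 - 25} - 1893 = \sqrt{-21} - 1893 = i \sqrt{21} - 1893 = -1893 + i \sqrt{21}$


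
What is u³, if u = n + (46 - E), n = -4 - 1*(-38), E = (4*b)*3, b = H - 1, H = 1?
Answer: 512000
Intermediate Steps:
b = 0 (b = 1 - 1 = 0)
E = 0 (E = (4*0)*3 = 0*3 = 0)
n = 34 (n = -4 + 38 = 34)
u = 80 (u = 34 + (46 - 1*0) = 34 + (46 + 0) = 34 + 46 = 80)
u³ = 80³ = 512000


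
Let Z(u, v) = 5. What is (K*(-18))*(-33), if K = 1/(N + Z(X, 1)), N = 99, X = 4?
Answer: 297/52 ≈ 5.7115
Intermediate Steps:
K = 1/104 (K = 1/(99 + 5) = 1/104 ≈ 0.0096154)
(K*(-18))*(-33) = ((1/104)*(-18))*(-33) = -9/52*(-33) = 297/52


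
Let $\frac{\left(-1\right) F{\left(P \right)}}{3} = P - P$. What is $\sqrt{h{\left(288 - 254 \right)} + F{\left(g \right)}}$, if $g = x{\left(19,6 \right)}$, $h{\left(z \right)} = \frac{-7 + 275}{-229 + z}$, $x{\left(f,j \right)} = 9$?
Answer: $\frac{2 i \sqrt{13065}}{195} \approx 1.1723 i$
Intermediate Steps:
$h{\left(z \right)} = \frac{268}{-229 + z}$
$g = 9$
$F{\left(P \right)} = 0$ ($F{\left(P \right)} = - 3 \left(P - P\right) = \left(-3\right) 0 = 0$)
$\sqrt{h{\left(288 - 254 \right)} + F{\left(g \right)}} = \sqrt{\frac{268}{-229 + \left(288 - 254\right)} + 0} = \sqrt{\frac{268}{-229 + 34} + 0} = \sqrt{\frac{268}{-195} + 0} = \sqrt{268 \left(- \frac{1}{195}\right) + 0} = \sqrt{- \frac{268}{195} + 0} = \sqrt{- \frac{268}{195}} = \frac{2 i \sqrt{13065}}{195}$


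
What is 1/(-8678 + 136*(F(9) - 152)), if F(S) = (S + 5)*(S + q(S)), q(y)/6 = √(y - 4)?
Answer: 6107/251678542 + 2856*√5/125839271 ≈ 7.5014e-5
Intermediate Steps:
q(y) = 6*√(-4 + y) (q(y) = 6*√(y - 4) = 6*√(-4 + y))
F(S) = (5 + S)*(S + 6*√(-4 + S)) (F(S) = (S + 5)*(S + 6*√(-4 + S)) = (5 + S)*(S + 6*√(-4 + S)))
1/(-8678 + 136*(F(9) - 152)) = 1/(-8678 + 136*((9² + 5*9 + 30*√(-4 + 9) + 6*9*√(-4 + 9)) - 152)) = 1/(-8678 + 136*((81 + 45 + 30*√5 + 6*9*√5) - 152)) = 1/(-8678 + 136*((81 + 45 + 30*√5 + 54*√5) - 152)) = 1/(-8678 + 136*((126 + 84*√5) - 152)) = 1/(-8678 + 136*(-26 + 84*√5)) = 1/(-8678 + (-3536 + 11424*√5)) = 1/(-12214 + 11424*√5)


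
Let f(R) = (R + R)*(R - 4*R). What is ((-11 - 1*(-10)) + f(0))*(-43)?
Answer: 43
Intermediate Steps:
f(R) = -6*R² (f(R) = (2*R)*(-3*R) = -6*R²)
((-11 - 1*(-10)) + f(0))*(-43) = ((-11 - 1*(-10)) - 6*0²)*(-43) = ((-11 + 10) - 6*0)*(-43) = (-1 + 0)*(-43) = -1*(-43) = 43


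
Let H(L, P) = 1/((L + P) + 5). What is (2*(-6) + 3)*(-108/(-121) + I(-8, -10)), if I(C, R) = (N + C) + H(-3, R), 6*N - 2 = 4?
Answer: 54297/968 ≈ 56.092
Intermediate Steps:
H(L, P) = 1/(5 + L + P)
N = 1 (N = 1/3 + (1/6)*4 = 1/3 + 2/3 = 1)
I(C, R) = 1 + C + 1/(2 + R) (I(C, R) = (1 + C) + 1/(5 - 3 + R) = (1 + C) + 1/(2 + R) = 1 + C + 1/(2 + R))
(2*(-6) + 3)*(-108/(-121) + I(-8, -10)) = (2*(-6) + 3)*(-108/(-121) + (1 + (1 - 8)*(2 - 10))/(2 - 10)) = (-12 + 3)*(-108*(-1/121) + (1 - 7*(-8))/(-8)) = -9*(108/121 - (1 + 56)/8) = -9*(108/121 - 1/8*57) = -9*(108/121 - 57/8) = -9*(-6033/968) = 54297/968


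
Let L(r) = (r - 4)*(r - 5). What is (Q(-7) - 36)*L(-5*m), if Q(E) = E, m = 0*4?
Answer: -860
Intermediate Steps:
m = 0
L(r) = (-5 + r)*(-4 + r) (L(r) = (-4 + r)*(-5 + r) = (-5 + r)*(-4 + r))
(Q(-7) - 36)*L(-5*m) = (-7 - 36)*(20 + (-5*0)² - (-45)*0) = -43*(20 + 0² - 9*0) = -43*(20 + 0 + 0) = -43*20 = -860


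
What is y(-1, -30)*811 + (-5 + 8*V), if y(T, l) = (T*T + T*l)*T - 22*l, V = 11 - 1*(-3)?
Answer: 510226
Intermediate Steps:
V = 14 (V = 11 + 3 = 14)
y(T, l) = -22*l + T*(T**2 + T*l) (y(T, l) = (T**2 + T*l)*T - 22*l = T*(T**2 + T*l) - 22*l = -22*l + T*(T**2 + T*l))
y(-1, -30)*811 + (-5 + 8*V) = ((-1)**3 - 22*(-30) - 30*(-1)**2)*811 + (-5 + 8*14) = (-1 + 660 - 30*1)*811 + (-5 + 112) = (-1 + 660 - 30)*811 + 107 = 629*811 + 107 = 510119 + 107 = 510226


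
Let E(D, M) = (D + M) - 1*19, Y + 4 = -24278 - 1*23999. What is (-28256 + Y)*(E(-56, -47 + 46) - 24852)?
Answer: 1907914336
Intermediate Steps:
Y = -48281 (Y = -4 + (-24278 - 1*23999) = -4 + (-24278 - 23999) = -4 - 48277 = -48281)
E(D, M) = -19 + D + M (E(D, M) = (D + M) - 19 = -19 + D + M)
(-28256 + Y)*(E(-56, -47 + 46) - 24852) = (-28256 - 48281)*((-19 - 56 + (-47 + 46)) - 24852) = -76537*((-19 - 56 - 1) - 24852) = -76537*(-76 - 24852) = -76537*(-24928) = 1907914336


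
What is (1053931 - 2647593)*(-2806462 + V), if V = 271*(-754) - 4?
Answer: 4798197549600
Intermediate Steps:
V = -204338 (V = -204334 - 4 = -204338)
(1053931 - 2647593)*(-2806462 + V) = (1053931 - 2647593)*(-2806462 - 204338) = -1593662*(-3010800) = 4798197549600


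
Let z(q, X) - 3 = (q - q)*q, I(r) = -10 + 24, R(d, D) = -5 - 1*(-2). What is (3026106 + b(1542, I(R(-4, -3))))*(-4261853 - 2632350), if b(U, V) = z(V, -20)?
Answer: -20862609746127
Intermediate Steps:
R(d, D) = -3 (R(d, D) = -5 + 2 = -3)
I(r) = 14
z(q, X) = 3 (z(q, X) = 3 + (q - q)*q = 3 + 0*q = 3 + 0 = 3)
b(U, V) = 3
(3026106 + b(1542, I(R(-4, -3))))*(-4261853 - 2632350) = (3026106 + 3)*(-4261853 - 2632350) = 3026109*(-6894203) = -20862609746127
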